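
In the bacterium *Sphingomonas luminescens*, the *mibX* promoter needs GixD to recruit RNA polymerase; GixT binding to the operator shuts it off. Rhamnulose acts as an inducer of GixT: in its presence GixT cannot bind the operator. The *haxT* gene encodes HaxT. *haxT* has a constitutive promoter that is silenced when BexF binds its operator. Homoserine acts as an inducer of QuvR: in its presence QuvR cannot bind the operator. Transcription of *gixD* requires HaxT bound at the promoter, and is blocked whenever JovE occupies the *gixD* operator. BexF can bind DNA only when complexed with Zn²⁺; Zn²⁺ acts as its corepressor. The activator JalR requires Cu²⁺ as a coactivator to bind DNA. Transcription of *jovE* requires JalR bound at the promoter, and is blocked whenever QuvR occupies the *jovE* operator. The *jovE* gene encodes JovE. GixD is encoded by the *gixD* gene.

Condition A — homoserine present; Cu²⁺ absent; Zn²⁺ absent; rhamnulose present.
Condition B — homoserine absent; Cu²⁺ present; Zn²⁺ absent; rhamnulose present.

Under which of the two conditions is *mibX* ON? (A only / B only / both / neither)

Condition A:
Homoserine is present, so QuvR is inactive.
Cu²⁺ is absent, so JalR is inactive.
Required activator JalR is absent, so *jovE* is not transcribed.
So JovE is not produced.
Zn²⁺ is absent, so BexF is inactive.
With no repressor bound, *haxT* is transcribed.
So HaxT is produced and active.
No repressor is bound and HaxT is active, so *gixD* is transcribed.
So GixD is produced and active.
Rhamnulose is present, so GixT is inactive.
No repressor is bound and GixD is active, so *mibX* is transcribed.
→ *mibX* is ON in A.
Condition B:
Homoserine is absent, so QuvR is active.
Cu²⁺ is present, so JalR is active.
With repressor QuvR bound, *jovE* is not transcribed.
So JovE is not produced.
Zn²⁺ is absent, so BexF is inactive.
With no repressor bound, *haxT* is transcribed.
So HaxT is produced and active.
No repressor is bound and HaxT is active, so *gixD* is transcribed.
So GixD is produced and active.
Rhamnulose is present, so GixT is inactive.
No repressor is bound and GixD is active, so *mibX* is transcribed.
→ *mibX* is ON in B.

both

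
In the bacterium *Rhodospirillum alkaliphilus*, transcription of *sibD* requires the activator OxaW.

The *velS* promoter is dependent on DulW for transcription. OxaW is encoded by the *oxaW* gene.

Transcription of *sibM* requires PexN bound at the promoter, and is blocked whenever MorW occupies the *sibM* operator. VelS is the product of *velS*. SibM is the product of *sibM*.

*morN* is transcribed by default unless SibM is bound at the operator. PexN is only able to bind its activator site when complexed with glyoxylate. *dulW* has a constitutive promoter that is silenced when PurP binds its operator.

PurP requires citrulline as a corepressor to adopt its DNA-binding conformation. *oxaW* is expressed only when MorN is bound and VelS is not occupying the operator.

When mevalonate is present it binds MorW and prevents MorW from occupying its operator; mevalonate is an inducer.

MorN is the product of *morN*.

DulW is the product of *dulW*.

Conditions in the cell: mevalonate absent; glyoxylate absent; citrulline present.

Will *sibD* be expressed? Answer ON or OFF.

Glyoxylate is absent, so PexN is inactive.
Mevalonate is absent, so MorW is active.
With repressor MorW bound, *sibM* is not transcribed.
So SibM is not produced.
With no repressor bound, *morN* is transcribed.
So MorN is produced and active.
Citrulline is present, so PurP is active.
With repressor PurP bound, *dulW* is not transcribed.
So DulW is not produced.
Required activator DulW is absent, so *velS* is not transcribed.
So VelS is not produced.
No repressor is bound and MorN is active, so *oxaW* is transcribed.
So OxaW is produced and active.
No repressor is bound and OxaW is active, so *sibD* is transcribed.

ON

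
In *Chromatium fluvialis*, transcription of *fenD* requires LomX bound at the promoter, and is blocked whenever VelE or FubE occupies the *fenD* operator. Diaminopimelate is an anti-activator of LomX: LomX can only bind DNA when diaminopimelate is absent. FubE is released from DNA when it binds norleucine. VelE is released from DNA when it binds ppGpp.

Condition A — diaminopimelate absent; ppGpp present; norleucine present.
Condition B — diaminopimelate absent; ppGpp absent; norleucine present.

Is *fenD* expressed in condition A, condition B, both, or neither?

A only

Condition A:
Diaminopimelate is absent, so LomX is active.
ppGpp is present, so VelE is inactive.
Norleucine is present, so FubE is inactive.
No repressor is bound and LomX is active, so *fenD* is transcribed.
→ *fenD* is ON in A.
Condition B:
Diaminopimelate is absent, so LomX is active.
ppGpp is absent, so VelE is active.
Norleucine is present, so FubE is inactive.
With repressor VelE bound, *fenD* is not transcribed.
→ *fenD* is OFF in B.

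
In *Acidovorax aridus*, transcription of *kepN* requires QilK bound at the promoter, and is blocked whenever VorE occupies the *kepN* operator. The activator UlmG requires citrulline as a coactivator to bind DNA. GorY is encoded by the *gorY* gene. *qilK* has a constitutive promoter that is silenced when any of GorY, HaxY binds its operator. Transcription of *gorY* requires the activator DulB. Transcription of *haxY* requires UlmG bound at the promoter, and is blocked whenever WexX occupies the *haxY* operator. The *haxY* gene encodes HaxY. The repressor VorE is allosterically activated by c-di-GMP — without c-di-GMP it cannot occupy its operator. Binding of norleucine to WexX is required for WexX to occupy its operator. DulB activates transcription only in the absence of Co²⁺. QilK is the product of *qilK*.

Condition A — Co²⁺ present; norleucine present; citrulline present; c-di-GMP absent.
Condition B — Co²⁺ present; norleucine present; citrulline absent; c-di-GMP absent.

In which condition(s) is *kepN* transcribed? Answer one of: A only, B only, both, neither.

Condition A:
Co²⁺ is present, so DulB is inactive.
Required activator DulB is absent, so *gorY* is not transcribed.
So GorY is not produced.
Norleucine is present, so WexX is active.
Citrulline is present, so UlmG is active.
With repressor WexX bound, *haxY* is not transcribed.
So HaxY is not produced.
With no repressor bound, *qilK* is transcribed.
So QilK is produced and active.
c-di-GMP is absent, so VorE is inactive.
No repressor is bound and QilK is active, so *kepN* is transcribed.
→ *kepN* is ON in A.
Condition B:
Co²⁺ is present, so DulB is inactive.
Required activator DulB is absent, so *gorY* is not transcribed.
So GorY is not produced.
Norleucine is present, so WexX is active.
Citrulline is absent, so UlmG is inactive.
With repressor WexX bound, *haxY* is not transcribed.
So HaxY is not produced.
With no repressor bound, *qilK* is transcribed.
So QilK is produced and active.
c-di-GMP is absent, so VorE is inactive.
No repressor is bound and QilK is active, so *kepN* is transcribed.
→ *kepN* is ON in B.

both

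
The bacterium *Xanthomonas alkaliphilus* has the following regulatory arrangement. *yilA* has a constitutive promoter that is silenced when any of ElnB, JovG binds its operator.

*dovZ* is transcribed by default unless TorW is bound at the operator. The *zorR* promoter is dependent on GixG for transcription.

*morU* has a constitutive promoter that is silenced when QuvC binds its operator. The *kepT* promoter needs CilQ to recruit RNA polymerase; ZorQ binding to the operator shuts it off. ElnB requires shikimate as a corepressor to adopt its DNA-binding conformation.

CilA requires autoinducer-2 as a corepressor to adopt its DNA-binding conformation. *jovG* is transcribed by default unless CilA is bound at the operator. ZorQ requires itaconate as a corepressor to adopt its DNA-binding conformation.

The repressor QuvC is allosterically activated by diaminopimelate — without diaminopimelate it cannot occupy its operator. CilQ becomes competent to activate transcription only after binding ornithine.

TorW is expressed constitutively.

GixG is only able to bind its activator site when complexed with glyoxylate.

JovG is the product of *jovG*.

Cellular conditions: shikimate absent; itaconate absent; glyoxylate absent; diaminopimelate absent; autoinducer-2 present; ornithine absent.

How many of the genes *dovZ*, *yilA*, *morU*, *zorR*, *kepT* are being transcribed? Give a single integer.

2

TorW is produced constitutively and is active.
With repressor TorW bound, *dovZ* is not transcribed.
→ *dovZ* is OFF.
Shikimate is absent, so ElnB is inactive.
Autoinducer-2 is present, so CilA is active.
With repressor CilA bound, *jovG* is not transcribed.
So JovG is not produced.
With no repressor bound, *yilA* is transcribed.
→ *yilA* is ON.
Diaminopimelate is absent, so QuvC is inactive.
With no repressor bound, *morU* is transcribed.
→ *morU* is ON.
Glyoxylate is absent, so GixG is inactive.
Required activator GixG is absent, so *zorR* is not transcribed.
→ *zorR* is OFF.
Ornithine is absent, so CilQ is inactive.
Itaconate is absent, so ZorQ is inactive.
Required activator CilQ is absent, so *kepT* is not transcribed.
→ *kepT* is OFF.
2 of the 5 genes are transcribed.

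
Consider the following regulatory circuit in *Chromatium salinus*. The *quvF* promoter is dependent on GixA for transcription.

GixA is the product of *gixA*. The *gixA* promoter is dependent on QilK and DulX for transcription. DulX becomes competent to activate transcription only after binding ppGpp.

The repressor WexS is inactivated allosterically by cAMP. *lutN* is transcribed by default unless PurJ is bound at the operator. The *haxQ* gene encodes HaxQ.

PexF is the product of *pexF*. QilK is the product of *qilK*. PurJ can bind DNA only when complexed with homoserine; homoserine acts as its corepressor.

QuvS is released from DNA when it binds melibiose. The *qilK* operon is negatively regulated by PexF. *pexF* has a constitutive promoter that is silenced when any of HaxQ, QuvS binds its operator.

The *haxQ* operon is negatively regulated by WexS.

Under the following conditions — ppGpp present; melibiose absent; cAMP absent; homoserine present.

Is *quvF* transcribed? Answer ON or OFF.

cAMP is absent, so WexS is active.
With repressor WexS bound, *haxQ* is not transcribed.
So HaxQ is not produced.
Melibiose is absent, so QuvS is active.
With repressor QuvS bound, *pexF* is not transcribed.
So PexF is not produced.
With no repressor bound, *qilK* is transcribed.
So QilK is produced and active.
ppGpp is present, so DulX is active.
No repressor is bound and QilK and DulX are active, so *gixA* is transcribed.
So GixA is produced and active.
No repressor is bound and GixA is active, so *quvF* is transcribed.

ON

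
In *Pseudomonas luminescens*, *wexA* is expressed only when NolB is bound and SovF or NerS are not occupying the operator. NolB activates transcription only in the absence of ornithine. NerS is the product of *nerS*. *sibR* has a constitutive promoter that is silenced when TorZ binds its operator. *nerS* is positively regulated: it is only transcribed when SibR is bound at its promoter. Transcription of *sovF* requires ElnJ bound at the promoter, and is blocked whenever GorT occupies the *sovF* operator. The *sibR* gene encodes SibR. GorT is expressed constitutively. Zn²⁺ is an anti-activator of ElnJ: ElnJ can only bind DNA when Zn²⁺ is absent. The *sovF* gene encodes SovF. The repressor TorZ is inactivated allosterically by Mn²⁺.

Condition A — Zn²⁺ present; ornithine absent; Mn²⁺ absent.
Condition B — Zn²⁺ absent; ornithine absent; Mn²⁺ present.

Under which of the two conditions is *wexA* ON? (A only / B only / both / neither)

Condition A:
GorT is produced constitutively and is active.
Zn²⁺ is present, so ElnJ is inactive.
With repressor GorT bound, *sovF* is not transcribed.
So SovF is not produced.
Ornithine is absent, so NolB is active.
Mn²⁺ is absent, so TorZ is active.
With repressor TorZ bound, *sibR* is not transcribed.
So SibR is not produced.
Required activator SibR is absent, so *nerS* is not transcribed.
So NerS is not produced.
No repressor is bound and NolB is active, so *wexA* is transcribed.
→ *wexA* is ON in A.
Condition B:
GorT is produced constitutively and is active.
Zn²⁺ is absent, so ElnJ is active.
With repressor GorT bound, *sovF* is not transcribed.
So SovF is not produced.
Ornithine is absent, so NolB is active.
Mn²⁺ is present, so TorZ is inactive.
With no repressor bound, *sibR* is transcribed.
So SibR is produced and active.
No repressor is bound and SibR is active, so *nerS* is transcribed.
So NerS is produced and active.
With repressor NerS bound, *wexA* is not transcribed.
→ *wexA* is OFF in B.

A only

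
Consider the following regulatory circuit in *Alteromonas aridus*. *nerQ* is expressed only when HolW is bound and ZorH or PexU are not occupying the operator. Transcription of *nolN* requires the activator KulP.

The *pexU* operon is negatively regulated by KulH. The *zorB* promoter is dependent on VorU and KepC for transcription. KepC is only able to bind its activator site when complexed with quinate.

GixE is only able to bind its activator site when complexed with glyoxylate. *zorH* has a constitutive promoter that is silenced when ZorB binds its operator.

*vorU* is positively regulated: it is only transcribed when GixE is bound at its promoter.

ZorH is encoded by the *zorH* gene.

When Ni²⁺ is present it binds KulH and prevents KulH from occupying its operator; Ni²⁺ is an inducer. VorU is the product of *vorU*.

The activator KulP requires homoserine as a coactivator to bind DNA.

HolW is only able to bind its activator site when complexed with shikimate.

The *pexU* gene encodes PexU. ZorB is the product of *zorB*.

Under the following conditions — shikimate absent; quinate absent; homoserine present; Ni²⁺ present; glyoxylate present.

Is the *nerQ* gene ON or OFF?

OFF

Glyoxylate is present, so GixE is active.
No repressor is bound and GixE is active, so *vorU* is transcribed.
So VorU is produced and active.
Quinate is absent, so KepC is inactive.
Required activator KepC is absent, so *zorB* is not transcribed.
So ZorB is not produced.
With no repressor bound, *zorH* is transcribed.
So ZorH is produced and active.
Ni²⁺ is present, so KulH is inactive.
With no repressor bound, *pexU* is transcribed.
So PexU is produced and active.
Shikimate is absent, so HolW is inactive.
With repressor ZorH bound, *nerQ* is not transcribed.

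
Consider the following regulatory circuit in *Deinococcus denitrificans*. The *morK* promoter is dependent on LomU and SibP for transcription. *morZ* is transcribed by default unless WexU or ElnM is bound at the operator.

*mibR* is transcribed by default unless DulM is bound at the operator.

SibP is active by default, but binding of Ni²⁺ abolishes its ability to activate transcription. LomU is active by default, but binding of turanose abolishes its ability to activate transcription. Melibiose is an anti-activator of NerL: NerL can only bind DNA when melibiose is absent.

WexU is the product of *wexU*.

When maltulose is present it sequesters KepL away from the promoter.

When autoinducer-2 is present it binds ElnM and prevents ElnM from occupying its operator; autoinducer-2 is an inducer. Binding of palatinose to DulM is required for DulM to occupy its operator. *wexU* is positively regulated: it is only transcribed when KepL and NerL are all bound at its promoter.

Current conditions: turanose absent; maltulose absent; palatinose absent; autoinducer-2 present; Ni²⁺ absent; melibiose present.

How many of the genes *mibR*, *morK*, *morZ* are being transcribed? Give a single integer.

3

Palatinose is absent, so DulM is inactive.
With no repressor bound, *mibR* is transcribed.
→ *mibR* is ON.
Turanose is absent, so LomU is active.
Ni²⁺ is absent, so SibP is active.
No repressor is bound and LomU and SibP are active, so *morK* is transcribed.
→ *morK* is ON.
Maltulose is absent, so KepL is active.
Melibiose is present, so NerL is inactive.
Required activator NerL is absent, so *wexU* is not transcribed.
So WexU is not produced.
Autoinducer-2 is present, so ElnM is inactive.
With no repressor bound, *morZ* is transcribed.
→ *morZ* is ON.
3 of the 3 genes are transcribed.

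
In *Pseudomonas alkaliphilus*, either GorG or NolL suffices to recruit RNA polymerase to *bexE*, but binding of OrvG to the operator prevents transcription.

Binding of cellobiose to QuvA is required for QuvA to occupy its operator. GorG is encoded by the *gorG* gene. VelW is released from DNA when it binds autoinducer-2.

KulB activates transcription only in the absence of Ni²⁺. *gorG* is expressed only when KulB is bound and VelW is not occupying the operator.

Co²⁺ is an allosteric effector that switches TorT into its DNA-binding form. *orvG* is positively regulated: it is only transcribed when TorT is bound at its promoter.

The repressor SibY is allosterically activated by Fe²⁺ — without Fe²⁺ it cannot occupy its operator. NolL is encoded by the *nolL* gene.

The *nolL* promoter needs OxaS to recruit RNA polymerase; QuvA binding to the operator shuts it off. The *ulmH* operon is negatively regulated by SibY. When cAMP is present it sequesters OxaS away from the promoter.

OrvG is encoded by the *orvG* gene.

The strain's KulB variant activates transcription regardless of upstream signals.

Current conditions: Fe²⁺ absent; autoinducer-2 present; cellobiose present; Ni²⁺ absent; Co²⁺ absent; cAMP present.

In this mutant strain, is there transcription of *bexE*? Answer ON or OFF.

ON

KulB is constitutively active in this strain.
Autoinducer-2 is present, so VelW is inactive.
No repressor is bound and KulB is active, so *gorG* is transcribed.
So GorG is produced and active.
Cellobiose is present, so QuvA is active.
cAMP is present, so OxaS is inactive.
With repressor QuvA bound, *nolL* is not transcribed.
So NolL is not produced.
Co²⁺ is absent, so TorT is inactive.
Required activator TorT is absent, so *orvG* is not transcribed.
So OrvG is not produced.
Activator GorG is present, so *bexE* is transcribed.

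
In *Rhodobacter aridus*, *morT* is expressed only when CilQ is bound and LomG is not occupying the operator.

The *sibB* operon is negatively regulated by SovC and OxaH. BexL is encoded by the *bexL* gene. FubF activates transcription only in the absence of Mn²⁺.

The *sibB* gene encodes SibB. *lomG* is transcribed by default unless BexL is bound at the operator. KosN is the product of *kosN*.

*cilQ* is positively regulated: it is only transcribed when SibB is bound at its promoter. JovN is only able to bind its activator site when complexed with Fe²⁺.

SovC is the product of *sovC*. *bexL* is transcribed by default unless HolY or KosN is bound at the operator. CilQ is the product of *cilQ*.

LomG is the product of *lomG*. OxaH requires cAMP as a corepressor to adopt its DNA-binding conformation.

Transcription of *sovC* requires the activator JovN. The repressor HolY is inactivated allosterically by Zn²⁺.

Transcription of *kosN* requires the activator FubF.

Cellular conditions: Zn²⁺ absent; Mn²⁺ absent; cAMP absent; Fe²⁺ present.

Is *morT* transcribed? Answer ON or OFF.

OFF

Zn²⁺ is absent, so HolY is active.
Mn²⁺ is absent, so FubF is active.
No repressor is bound and FubF is active, so *kosN* is transcribed.
So KosN is produced and active.
With repressor HolY bound, *bexL* is not transcribed.
So BexL is not produced.
With no repressor bound, *lomG* is transcribed.
So LomG is produced and active.
Fe²⁺ is present, so JovN is active.
No repressor is bound and JovN is active, so *sovC* is transcribed.
So SovC is produced and active.
cAMP is absent, so OxaH is inactive.
With repressor SovC bound, *sibB* is not transcribed.
So SibB is not produced.
Required activator SibB is absent, so *cilQ* is not transcribed.
So CilQ is not produced.
With repressor LomG bound, *morT* is not transcribed.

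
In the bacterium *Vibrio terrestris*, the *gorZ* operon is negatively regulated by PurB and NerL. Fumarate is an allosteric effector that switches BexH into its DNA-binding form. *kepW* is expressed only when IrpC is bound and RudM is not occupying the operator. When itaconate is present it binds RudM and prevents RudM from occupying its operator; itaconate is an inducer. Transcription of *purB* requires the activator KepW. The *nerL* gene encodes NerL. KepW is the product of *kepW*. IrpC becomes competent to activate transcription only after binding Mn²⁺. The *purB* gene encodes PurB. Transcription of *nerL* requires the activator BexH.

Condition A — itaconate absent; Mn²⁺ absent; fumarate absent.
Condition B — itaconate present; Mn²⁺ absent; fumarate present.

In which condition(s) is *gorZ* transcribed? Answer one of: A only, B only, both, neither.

Condition A:
Itaconate is absent, so RudM is active.
Mn²⁺ is absent, so IrpC is inactive.
With repressor RudM bound, *kepW* is not transcribed.
So KepW is not produced.
Required activator KepW is absent, so *purB* is not transcribed.
So PurB is not produced.
Fumarate is absent, so BexH is inactive.
Required activator BexH is absent, so *nerL* is not transcribed.
So NerL is not produced.
With no repressor bound, *gorZ* is transcribed.
→ *gorZ* is ON in A.
Condition B:
Itaconate is present, so RudM is inactive.
Mn²⁺ is absent, so IrpC is inactive.
Required activator IrpC is absent, so *kepW* is not transcribed.
So KepW is not produced.
Required activator KepW is absent, so *purB* is not transcribed.
So PurB is not produced.
Fumarate is present, so BexH is active.
No repressor is bound and BexH is active, so *nerL* is transcribed.
So NerL is produced and active.
With repressor NerL bound, *gorZ* is not transcribed.
→ *gorZ* is OFF in B.

A only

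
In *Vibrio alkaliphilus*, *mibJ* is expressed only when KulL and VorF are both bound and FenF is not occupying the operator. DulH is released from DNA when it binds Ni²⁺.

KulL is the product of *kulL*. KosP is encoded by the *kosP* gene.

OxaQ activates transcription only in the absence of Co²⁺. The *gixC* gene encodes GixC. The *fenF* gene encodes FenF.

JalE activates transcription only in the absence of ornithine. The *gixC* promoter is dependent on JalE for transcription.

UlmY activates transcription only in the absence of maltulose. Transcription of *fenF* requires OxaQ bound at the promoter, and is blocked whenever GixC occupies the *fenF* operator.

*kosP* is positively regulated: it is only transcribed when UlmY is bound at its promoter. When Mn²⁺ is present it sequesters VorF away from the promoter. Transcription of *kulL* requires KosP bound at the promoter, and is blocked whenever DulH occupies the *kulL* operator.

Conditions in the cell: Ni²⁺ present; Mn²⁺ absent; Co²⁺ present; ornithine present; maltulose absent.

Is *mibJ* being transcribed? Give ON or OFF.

ON

Maltulose is absent, so UlmY is active.
No repressor is bound and UlmY is active, so *kosP* is transcribed.
So KosP is produced and active.
Ni²⁺ is present, so DulH is inactive.
No repressor is bound and KosP is active, so *kulL* is transcribed.
So KulL is produced and active.
Co²⁺ is present, so OxaQ is inactive.
Ornithine is present, so JalE is inactive.
Required activator JalE is absent, so *gixC* is not transcribed.
So GixC is not produced.
Required activator OxaQ is absent, so *fenF* is not transcribed.
So FenF is not produced.
Mn²⁺ is absent, so VorF is active.
No repressor is bound and KulL and VorF are active, so *mibJ* is transcribed.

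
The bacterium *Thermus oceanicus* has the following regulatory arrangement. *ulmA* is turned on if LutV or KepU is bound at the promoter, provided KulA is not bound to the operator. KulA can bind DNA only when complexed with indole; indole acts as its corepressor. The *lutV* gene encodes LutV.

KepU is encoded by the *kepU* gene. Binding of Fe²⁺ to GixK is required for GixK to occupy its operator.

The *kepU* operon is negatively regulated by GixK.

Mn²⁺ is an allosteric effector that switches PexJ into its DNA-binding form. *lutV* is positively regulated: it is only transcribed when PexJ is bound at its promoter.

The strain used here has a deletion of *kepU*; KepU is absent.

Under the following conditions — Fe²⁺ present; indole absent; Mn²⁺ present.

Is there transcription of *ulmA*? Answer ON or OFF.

Mn²⁺ is present, so PexJ is active.
No repressor is bound and PexJ is active, so *lutV* is transcribed.
So LutV is produced and active.
KepU is non-functional in this strain, so it has no effect.
Indole is absent, so KulA is inactive.
Activator LutV is present, so *ulmA* is transcribed.

ON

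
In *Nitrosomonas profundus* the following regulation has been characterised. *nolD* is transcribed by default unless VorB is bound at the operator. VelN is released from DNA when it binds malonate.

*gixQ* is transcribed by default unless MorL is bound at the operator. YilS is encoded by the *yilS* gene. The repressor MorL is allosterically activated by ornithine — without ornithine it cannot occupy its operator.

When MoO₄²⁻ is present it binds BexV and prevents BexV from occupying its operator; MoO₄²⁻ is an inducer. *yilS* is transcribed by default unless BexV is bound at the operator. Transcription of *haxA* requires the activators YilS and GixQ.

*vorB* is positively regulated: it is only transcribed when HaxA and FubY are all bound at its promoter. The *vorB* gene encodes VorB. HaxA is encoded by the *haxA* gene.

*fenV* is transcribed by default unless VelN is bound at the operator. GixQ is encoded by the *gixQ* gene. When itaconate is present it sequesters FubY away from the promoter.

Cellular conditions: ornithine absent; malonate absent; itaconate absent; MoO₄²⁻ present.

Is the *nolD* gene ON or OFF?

OFF

MoO₄²⁻ is present, so BexV is inactive.
With no repressor bound, *yilS* is transcribed.
So YilS is produced and active.
Ornithine is absent, so MorL is inactive.
With no repressor bound, *gixQ* is transcribed.
So GixQ is produced and active.
No repressor is bound and YilS and GixQ are active, so *haxA* is transcribed.
So HaxA is produced and active.
Itaconate is absent, so FubY is active.
No repressor is bound and HaxA and FubY are active, so *vorB* is transcribed.
So VorB is produced and active.
With repressor VorB bound, *nolD* is not transcribed.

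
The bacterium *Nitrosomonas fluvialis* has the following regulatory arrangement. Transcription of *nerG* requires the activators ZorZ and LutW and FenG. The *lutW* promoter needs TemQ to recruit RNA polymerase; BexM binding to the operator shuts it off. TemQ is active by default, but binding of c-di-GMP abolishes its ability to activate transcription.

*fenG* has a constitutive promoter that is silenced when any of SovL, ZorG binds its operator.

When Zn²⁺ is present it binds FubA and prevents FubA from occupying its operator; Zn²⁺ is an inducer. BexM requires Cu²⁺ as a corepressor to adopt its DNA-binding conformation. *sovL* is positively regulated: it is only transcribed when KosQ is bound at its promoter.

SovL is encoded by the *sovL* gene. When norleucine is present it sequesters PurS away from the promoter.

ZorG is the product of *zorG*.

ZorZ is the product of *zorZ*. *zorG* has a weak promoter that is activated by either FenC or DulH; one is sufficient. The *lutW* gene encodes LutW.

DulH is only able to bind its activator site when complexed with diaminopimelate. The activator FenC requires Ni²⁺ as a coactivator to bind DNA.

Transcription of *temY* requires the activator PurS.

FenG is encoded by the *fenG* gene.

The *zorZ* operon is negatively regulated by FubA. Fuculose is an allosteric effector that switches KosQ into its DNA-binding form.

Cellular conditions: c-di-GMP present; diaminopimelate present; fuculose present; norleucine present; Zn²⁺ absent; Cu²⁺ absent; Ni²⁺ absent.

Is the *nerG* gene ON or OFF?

OFF

Zn²⁺ is absent, so FubA is active.
With repressor FubA bound, *zorZ* is not transcribed.
So ZorZ is not produced.
c-di-GMP is present, so TemQ is inactive.
Cu²⁺ is absent, so BexM is inactive.
Required activator TemQ is absent, so *lutW* is not transcribed.
So LutW is not produced.
Fuculose is present, so KosQ is active.
No repressor is bound and KosQ is active, so *sovL* is transcribed.
So SovL is produced and active.
Ni²⁺ is absent, so FenC is inactive.
Diaminopimelate is present, so DulH is active.
Activator DulH is present, so *zorG* is transcribed.
So ZorG is produced and active.
With repressor SovL bound, *fenG* is not transcribed.
So FenG is not produced.
Required activator ZorZ is absent, so *nerG* is not transcribed.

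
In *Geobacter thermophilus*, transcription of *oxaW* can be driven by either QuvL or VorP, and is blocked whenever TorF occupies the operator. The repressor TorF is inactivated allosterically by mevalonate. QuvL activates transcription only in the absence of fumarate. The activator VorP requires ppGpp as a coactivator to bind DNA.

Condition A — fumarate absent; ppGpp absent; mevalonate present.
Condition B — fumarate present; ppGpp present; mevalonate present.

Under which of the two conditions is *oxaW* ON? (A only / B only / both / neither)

Condition A:
Fumarate is absent, so QuvL is active.
ppGpp is absent, so VorP is inactive.
Mevalonate is present, so TorF is inactive.
Activator QuvL is present, so *oxaW* is transcribed.
→ *oxaW* is ON in A.
Condition B:
Fumarate is present, so QuvL is inactive.
ppGpp is present, so VorP is active.
Mevalonate is present, so TorF is inactive.
Activator VorP is present, so *oxaW* is transcribed.
→ *oxaW* is ON in B.

both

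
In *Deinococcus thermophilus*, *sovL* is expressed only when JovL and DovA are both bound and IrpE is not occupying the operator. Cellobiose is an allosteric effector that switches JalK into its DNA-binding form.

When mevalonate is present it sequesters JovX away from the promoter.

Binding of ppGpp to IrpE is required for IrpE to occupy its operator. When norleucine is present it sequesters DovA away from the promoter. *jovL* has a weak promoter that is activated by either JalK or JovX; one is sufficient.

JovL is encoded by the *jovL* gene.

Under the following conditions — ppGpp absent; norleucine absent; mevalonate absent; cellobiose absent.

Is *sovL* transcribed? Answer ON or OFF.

ON

Cellobiose is absent, so JalK is inactive.
Mevalonate is absent, so JovX is active.
Activator JovX is present, so *jovL* is transcribed.
So JovL is produced and active.
Norleucine is absent, so DovA is active.
ppGpp is absent, so IrpE is inactive.
No repressor is bound and JovL and DovA are active, so *sovL* is transcribed.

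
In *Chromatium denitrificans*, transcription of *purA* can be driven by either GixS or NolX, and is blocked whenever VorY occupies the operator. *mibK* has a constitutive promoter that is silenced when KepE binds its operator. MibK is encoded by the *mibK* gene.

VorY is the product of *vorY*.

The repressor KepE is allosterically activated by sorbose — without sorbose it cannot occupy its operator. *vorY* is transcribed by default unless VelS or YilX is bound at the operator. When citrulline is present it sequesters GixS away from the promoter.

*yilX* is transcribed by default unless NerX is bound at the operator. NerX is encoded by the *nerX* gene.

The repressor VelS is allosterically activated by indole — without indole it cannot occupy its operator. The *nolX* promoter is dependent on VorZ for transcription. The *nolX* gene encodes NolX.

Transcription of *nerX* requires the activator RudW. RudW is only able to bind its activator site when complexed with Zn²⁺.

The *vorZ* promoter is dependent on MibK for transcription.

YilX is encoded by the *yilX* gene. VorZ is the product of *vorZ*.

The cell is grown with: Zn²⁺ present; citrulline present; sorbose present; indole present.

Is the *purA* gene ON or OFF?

OFF

Indole is present, so VelS is active.
Zn²⁺ is present, so RudW is active.
No repressor is bound and RudW is active, so *nerX* is transcribed.
So NerX is produced and active.
With repressor NerX bound, *yilX* is not transcribed.
So YilX is not produced.
With repressor VelS bound, *vorY* is not transcribed.
So VorY is not produced.
Citrulline is present, so GixS is inactive.
Sorbose is present, so KepE is active.
With repressor KepE bound, *mibK* is not transcribed.
So MibK is not produced.
Required activator MibK is absent, so *vorZ* is not transcribed.
So VorZ is not produced.
Required activator VorZ is absent, so *nolX* is not transcribed.
So NolX is not produced.
No activator is available at the *purA* promoter, so *purA* is not transcribed.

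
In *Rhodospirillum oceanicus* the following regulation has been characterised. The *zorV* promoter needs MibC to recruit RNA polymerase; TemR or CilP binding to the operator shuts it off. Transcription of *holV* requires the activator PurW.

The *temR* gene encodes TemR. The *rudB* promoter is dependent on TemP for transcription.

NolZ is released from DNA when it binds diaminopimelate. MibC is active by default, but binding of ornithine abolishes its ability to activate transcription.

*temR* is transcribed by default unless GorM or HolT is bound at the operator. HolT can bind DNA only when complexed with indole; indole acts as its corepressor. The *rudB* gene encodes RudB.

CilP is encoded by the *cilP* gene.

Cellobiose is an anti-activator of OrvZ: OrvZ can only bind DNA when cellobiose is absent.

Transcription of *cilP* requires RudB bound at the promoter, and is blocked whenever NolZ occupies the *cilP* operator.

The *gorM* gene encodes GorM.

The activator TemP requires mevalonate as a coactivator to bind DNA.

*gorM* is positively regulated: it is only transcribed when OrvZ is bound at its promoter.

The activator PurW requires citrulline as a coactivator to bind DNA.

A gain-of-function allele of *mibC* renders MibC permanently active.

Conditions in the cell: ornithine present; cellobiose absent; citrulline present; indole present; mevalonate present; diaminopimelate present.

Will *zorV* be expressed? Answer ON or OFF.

OFF

Cellobiose is absent, so OrvZ is active.
No repressor is bound and OrvZ is active, so *gorM* is transcribed.
So GorM is produced and active.
Indole is present, so HolT is active.
With repressor GorM bound, *temR* is not transcribed.
So TemR is not produced.
MibC is constitutively active in this strain.
Diaminopimelate is present, so NolZ is inactive.
Mevalonate is present, so TemP is active.
No repressor is bound and TemP is active, so *rudB* is transcribed.
So RudB is produced and active.
No repressor is bound and RudB is active, so *cilP* is transcribed.
So CilP is produced and active.
With repressor CilP bound, *zorV* is not transcribed.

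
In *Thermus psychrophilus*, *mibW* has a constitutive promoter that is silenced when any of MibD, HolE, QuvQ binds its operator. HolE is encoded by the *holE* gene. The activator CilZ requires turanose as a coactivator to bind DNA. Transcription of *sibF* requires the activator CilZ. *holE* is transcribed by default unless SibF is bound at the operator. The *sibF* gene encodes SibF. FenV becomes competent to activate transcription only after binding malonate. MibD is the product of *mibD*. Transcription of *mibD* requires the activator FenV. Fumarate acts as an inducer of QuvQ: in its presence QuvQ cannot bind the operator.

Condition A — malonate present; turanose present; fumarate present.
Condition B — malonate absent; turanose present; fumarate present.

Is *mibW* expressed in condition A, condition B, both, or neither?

Condition A:
Malonate is present, so FenV is active.
No repressor is bound and FenV is active, so *mibD* is transcribed.
So MibD is produced and active.
Turanose is present, so CilZ is active.
No repressor is bound and CilZ is active, so *sibF* is transcribed.
So SibF is produced and active.
With repressor SibF bound, *holE* is not transcribed.
So HolE is not produced.
Fumarate is present, so QuvQ is inactive.
With repressor MibD bound, *mibW* is not transcribed.
→ *mibW* is OFF in A.
Condition B:
Malonate is absent, so FenV is inactive.
Required activator FenV is absent, so *mibD* is not transcribed.
So MibD is not produced.
Turanose is present, so CilZ is active.
No repressor is bound and CilZ is active, so *sibF* is transcribed.
So SibF is produced and active.
With repressor SibF bound, *holE* is not transcribed.
So HolE is not produced.
Fumarate is present, so QuvQ is inactive.
With no repressor bound, *mibW* is transcribed.
→ *mibW* is ON in B.

B only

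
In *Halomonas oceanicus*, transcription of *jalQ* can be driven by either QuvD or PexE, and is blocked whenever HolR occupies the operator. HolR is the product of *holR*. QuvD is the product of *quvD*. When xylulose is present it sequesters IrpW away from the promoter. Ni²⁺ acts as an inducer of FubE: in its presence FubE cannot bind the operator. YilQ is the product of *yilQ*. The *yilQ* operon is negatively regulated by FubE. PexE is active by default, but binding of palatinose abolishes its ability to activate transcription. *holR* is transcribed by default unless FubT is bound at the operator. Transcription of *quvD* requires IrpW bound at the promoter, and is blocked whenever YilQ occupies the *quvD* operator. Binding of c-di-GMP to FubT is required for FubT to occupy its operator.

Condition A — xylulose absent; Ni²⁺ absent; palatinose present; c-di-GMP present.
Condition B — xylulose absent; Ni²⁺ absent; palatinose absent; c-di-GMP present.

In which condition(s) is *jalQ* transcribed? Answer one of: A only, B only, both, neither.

both

Condition A:
Xylulose is absent, so IrpW is active.
Ni²⁺ is absent, so FubE is active.
With repressor FubE bound, *yilQ* is not transcribed.
So YilQ is not produced.
No repressor is bound and IrpW is active, so *quvD* is transcribed.
So QuvD is produced and active.
Palatinose is present, so PexE is inactive.
c-di-GMP is present, so FubT is active.
With repressor FubT bound, *holR* is not transcribed.
So HolR is not produced.
Activator QuvD is present, so *jalQ* is transcribed.
→ *jalQ* is ON in A.
Condition B:
Xylulose is absent, so IrpW is active.
Ni²⁺ is absent, so FubE is active.
With repressor FubE bound, *yilQ* is not transcribed.
So YilQ is not produced.
No repressor is bound and IrpW is active, so *quvD* is transcribed.
So QuvD is produced and active.
Palatinose is absent, so PexE is active.
c-di-GMP is present, so FubT is active.
With repressor FubT bound, *holR* is not transcribed.
So HolR is not produced.
Activator QuvD is present, so *jalQ* is transcribed.
→ *jalQ* is ON in B.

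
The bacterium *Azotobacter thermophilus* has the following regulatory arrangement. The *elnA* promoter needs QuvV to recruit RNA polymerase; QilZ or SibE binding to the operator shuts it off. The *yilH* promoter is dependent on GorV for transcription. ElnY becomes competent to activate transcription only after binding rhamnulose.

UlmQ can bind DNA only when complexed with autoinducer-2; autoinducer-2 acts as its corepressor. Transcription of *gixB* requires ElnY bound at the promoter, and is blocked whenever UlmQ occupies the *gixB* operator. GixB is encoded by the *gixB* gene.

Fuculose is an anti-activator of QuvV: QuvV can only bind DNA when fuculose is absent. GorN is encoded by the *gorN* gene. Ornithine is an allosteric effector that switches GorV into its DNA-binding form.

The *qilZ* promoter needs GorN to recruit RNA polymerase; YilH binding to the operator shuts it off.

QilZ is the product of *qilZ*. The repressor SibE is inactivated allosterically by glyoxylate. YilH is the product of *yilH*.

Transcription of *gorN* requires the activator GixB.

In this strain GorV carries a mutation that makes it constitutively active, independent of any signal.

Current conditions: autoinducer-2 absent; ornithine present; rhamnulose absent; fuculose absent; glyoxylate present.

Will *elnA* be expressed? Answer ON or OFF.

ON

Fuculose is absent, so QuvV is active.
GorV is constitutively active in this strain.
No repressor is bound and GorV is active, so *yilH* is transcribed.
So YilH is produced and active.
Rhamnulose is absent, so ElnY is inactive.
Autoinducer-2 is absent, so UlmQ is inactive.
Required activator ElnY is absent, so *gixB* is not transcribed.
So GixB is not produced.
Required activator GixB is absent, so *gorN* is not transcribed.
So GorN is not produced.
With repressor YilH bound, *qilZ* is not transcribed.
So QilZ is not produced.
Glyoxylate is present, so SibE is inactive.
No repressor is bound and QuvV is active, so *elnA* is transcribed.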